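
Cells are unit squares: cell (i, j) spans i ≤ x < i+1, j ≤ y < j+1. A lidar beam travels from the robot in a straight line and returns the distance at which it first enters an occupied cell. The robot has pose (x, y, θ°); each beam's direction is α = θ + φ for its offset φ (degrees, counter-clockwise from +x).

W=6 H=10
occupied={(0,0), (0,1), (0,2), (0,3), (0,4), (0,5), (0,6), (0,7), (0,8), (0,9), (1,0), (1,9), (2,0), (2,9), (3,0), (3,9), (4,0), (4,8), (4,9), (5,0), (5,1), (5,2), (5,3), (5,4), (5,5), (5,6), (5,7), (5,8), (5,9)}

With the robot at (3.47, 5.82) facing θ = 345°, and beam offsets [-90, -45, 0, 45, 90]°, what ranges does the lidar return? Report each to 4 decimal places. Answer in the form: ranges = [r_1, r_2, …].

beam 1: φ=-90°, α=255°
  d=(-0.2588,-0.9659)  start (3,5)  tX=1.8159 tY=0.8489  stride 1/|dx|=3.8637 1/|dy|=1.0353
    cross y-line → (3,4), t=0.8489
    cross x-line → (2,4), t=1.8159
    cross y-line → (2,3), t=1.8842
    cross y-line → (2,2), t=2.9195
    cross y-line → (2,1), t=3.9548
    cross y-line → (2,0), t=4.9900 (wall)
  → r_1 = 4.9900
beam 2: φ=-45°, α=300°
  d=(0.5000,-0.8660)  start (3,5)  tX=1.0600 tY=0.9469  stride 1/|dx|=2.0000 1/|dy|=1.1547
    cross y-line → (3,4), t=0.9469
    cross x-line → (4,4), t=1.0600
    cross y-line → (4,3), t=2.1016
    cross x-line → (5,3), t=3.0600 (wall)
  → r_2 = 3.0600
beam 3: φ=0°, α=345°
  d=(0.9659,-0.2588)  start (3,5)  tX=0.5487 tY=3.1682  stride 1/|dx|=1.0353 1/|dy|=3.8637
    cross x-line → (4,5), t=0.5487
    cross x-line → (5,5), t=1.5840 (wall)
  → r_3 = 1.5840
beam 4: φ=45°, α=30°
  d=(0.8660,0.5000)  start (3,5)  tX=0.6120 tY=0.3600  stride 1/|dx|=1.1547 1/|dy|=2.0000
    cross y-line → (3,6), t=0.3600
    cross x-line → (4,6), t=0.6120
    cross x-line → (5,6), t=1.7667 (wall)
  → r_4 = 1.7667
beam 5: φ=90°, α=75°
  d=(0.2588,0.9659)  start (3,5)  tX=2.0478 tY=0.1863  stride 1/|dx|=3.8637 1/|dy|=1.0353
    cross y-line → (3,6), t=0.1863
    cross y-line → (3,7), t=1.2216
    cross x-line → (4,7), t=2.0478
    cross y-line → (4,8), t=2.2569 (wall)
  → r_5 = 2.2569

ranges = [4.9900, 3.0600, 1.5840, 1.7667, 2.2569]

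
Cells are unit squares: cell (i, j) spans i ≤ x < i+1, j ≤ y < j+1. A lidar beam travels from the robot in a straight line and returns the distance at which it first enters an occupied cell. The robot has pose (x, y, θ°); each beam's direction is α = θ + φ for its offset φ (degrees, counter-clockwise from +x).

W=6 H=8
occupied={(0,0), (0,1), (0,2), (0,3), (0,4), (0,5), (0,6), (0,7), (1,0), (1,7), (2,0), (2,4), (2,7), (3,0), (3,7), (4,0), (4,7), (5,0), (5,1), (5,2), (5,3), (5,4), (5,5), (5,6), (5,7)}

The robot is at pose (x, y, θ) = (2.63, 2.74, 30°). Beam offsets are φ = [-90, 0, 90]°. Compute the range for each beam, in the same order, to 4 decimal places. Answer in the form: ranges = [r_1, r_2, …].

beam 1: φ=-90°, α=300°
  dir = (cos 300°, sin 300°) = (0.5000, -0.8660); from cell (2,2)
  next x-line at t=0.7400, next y-line at t=0.8545; Δt_x=2.0000, Δt_y=1.1547
    x: enter (3,2) at t=0.7400
    y: enter (3,1) at t=0.8545
    y: enter (3,0) at t=2.0092 ← occupied
  → r_1 = 2.0092
beam 2: φ=0°, α=30°
  dir = (cos 30°, sin 30°) = (0.8660, 0.5000); from cell (2,2)
  next x-line at t=0.4272, next y-line at t=0.5200; Δt_x=1.1547, Δt_y=2.0000
    x: enter (3,2) at t=0.4272
    y: enter (3,3) at t=0.5200
    x: enter (4,3) at t=1.5819
    y: enter (4,4) at t=2.5200
    x: enter (5,4) at t=2.7366 ← occupied
  → r_2 = 2.7366
beam 3: φ=90°, α=120°
  dir = (cos 120°, sin 120°) = (-0.5000, 0.8660); from cell (2,2)
  next x-line at t=1.2600, next y-line at t=0.3002; Δt_x=2.0000, Δt_y=1.1547
    y: enter (2,3) at t=0.3002
    x: enter (1,3) at t=1.2600
    y: enter (1,4) at t=1.4549
    y: enter (1,5) at t=2.6096
    x: enter (0,5) at t=3.2600 ← occupied
  → r_3 = 3.2600

ranges = [2.0092, 2.7366, 3.2600]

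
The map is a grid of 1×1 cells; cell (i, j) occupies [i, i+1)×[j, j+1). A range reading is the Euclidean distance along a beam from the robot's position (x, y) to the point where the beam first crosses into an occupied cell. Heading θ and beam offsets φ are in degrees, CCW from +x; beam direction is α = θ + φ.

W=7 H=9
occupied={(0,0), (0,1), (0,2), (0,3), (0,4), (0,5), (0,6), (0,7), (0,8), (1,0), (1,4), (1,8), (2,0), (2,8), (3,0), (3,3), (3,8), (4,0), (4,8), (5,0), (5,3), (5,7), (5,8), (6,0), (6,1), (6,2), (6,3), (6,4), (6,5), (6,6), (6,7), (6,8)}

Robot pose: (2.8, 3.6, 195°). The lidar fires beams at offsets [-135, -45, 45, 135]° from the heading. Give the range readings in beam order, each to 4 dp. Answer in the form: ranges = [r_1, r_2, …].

ranges = [0.4000, 0.9238, 3.0022, 0.2309]

beam 1: φ=-135°, α=60°
  cosα=0.5000 sinα=0.8660 | (2,3) | tMaxX 0.4000 tMaxY 0.4619 | tΔX 2.0000 tΔY 1.1547
    t=0.4000 [x] (3,3) — stop
  → r_1 = 0.4000
beam 2: φ=-45°, α=150°
  cosα=-0.8660 sinα=0.5000 | (2,3) | tMaxX 0.9238 tMaxY 0.8000 | tΔX 1.1547 tΔY 2.0000
    t=0.8000 [y] (2,4)
    t=0.9238 [x] (1,4) — stop
  → r_2 = 0.9238
beam 3: φ=45°, α=240°
  cosα=-0.5000 sinα=-0.8660 | (2,3) | tMaxX 1.6000 tMaxY 0.6928 | tΔX 2.0000 tΔY 1.1547
    t=0.6928 [y] (2,2)
    t=1.6000 [x] (1,2)
    t=1.8475 [y] (1,1)
    t=3.0022 [y] (1,0) — stop
  → r_3 = 3.0022
beam 4: φ=135°, α=330°
  cosα=0.8660 sinα=-0.5000 | (2,3) | tMaxX 0.2309 tMaxY 1.2000 | tΔX 1.1547 tΔY 2.0000
    t=0.2309 [x] (3,3) — stop
  → r_4 = 0.2309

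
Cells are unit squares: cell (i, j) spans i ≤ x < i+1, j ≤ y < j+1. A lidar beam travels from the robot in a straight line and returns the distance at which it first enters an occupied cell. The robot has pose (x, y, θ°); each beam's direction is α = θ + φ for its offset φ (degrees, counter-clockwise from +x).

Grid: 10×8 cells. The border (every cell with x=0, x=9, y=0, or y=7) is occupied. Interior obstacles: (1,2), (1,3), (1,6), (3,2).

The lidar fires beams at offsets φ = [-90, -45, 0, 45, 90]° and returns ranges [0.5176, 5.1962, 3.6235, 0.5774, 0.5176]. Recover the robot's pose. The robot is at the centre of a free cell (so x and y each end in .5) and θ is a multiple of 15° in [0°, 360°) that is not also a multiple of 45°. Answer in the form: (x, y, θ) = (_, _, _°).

(x, y, θ) = (2.5, 2.5, 105°)

The pose lattice has 44·16 = 704 candidates. Test each by forward raycasting.
  (7.5, 6.5, 210°): beam 1 = 0.5774 ≠ 0.5176 ✗
  (7.5, 2.5, 30°): beam 1 = 1.7321 ≠ 0.5176 ✗
  (6.5, 3.5, 285°): beam 1 = 2.5882 ≠ 0.5176 ✗
  (7.5, 5.5, 75°): beam 1 = 1.5529 ≠ 0.5176 ✗
  (2.5, 6.5, 60°): beam 1 = 7.5056 ≠ 0.5176 ✗
  …
  (2.5, 2.5, 105°): r_1=0.5176, r_2=5.1962, r_3=3.6235, r_4=0.5774, r_5=0.5176 — all match ✓
No second candidate reproduces the full scan.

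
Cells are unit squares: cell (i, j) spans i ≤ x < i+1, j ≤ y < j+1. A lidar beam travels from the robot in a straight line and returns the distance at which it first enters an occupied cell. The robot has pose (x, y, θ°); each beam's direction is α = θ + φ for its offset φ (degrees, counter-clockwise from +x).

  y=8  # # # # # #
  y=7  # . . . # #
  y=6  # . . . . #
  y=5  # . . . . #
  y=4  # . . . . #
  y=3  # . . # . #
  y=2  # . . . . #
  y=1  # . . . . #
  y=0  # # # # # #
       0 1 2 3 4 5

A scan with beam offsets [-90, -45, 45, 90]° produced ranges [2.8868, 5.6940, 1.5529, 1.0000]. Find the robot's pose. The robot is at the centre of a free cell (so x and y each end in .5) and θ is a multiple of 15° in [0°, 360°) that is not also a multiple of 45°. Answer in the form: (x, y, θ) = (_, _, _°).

(x, y, θ) = (3.5, 6.5, 300°)

Enumerate (i+0.5, j+0.5, θ) over the 26 free cells and 16 admissible headings. For each, cast all 4 beams and compare to the given ranges.
  (1.5, 1.5, 285°): beam 1 = 0.5176 ≠ 2.8868 ✗
  (1.5, 2.5, 300°): beam 1 = 0.5774 ≠ 2.8868 ✗
  (4.5, 5.5, 150°): beam 1 = 1.0000 ≠ 2.8868 ✗
  (3.5, 4.5, 195°): beam 1 = 3.6235 ≠ 2.8868 ✗
  …
  (3.5, 6.5, 300°): r_1=2.8868, r_2=5.6940, r_3=1.5529, r_4=1.0000 — all match ✓
Only this pose fits every beam.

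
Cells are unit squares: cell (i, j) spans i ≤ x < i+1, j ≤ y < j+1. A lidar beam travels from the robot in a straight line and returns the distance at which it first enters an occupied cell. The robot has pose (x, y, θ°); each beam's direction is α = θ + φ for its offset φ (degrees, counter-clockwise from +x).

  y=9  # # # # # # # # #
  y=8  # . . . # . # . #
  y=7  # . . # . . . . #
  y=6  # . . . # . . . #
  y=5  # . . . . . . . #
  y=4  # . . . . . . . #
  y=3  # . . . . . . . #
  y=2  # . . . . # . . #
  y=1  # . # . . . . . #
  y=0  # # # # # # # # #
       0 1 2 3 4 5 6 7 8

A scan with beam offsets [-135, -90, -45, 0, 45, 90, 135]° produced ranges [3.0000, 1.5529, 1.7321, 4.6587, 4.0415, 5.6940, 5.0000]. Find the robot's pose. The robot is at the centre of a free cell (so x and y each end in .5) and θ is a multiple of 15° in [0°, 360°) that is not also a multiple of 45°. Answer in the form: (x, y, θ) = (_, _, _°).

(x, y, θ) = (6.5, 4.5, 75°)

The pose lattice has 50·16 = 800 candidates. Test each by forward raycasting.
  (4.5, 7.5, 15°): beam 1 = 0.5774 ≠ 3.0000 ✗
  (2.5, 7.5, 195°): beam 1 = 1.7321 ≠ 3.0000 ✗
  (3.5, 2.5, 240°): beam 1 = 6.7293 ≠ 3.0000 ✗
  (1.5, 8.5, 30°): beam 1 = 1.9319 ≠ 3.0000 ✗
  …
  (6.5, 4.5, 75°): r_1=3.0000, r_2=1.5529, r_3=1.7321, r_4=4.6587, r_5=4.0415, r_6=5.6940, r_7=5.0000 — all match ✓
Unique over the lattice → pose = (6.5, 4.5, 75°).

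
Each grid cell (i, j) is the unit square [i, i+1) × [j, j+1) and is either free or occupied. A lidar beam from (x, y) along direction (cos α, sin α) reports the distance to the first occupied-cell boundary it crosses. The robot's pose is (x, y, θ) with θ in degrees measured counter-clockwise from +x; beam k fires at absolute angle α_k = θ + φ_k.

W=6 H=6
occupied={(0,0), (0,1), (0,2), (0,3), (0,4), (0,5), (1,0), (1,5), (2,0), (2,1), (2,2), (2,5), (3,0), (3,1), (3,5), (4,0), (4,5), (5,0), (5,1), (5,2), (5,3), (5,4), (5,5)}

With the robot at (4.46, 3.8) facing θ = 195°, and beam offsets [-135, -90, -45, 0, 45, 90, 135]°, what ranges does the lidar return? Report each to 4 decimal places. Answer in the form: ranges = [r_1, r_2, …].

ranges = [1.0800, 1.2423, 2.4000, 3.5821, 2.0785, 2.0864, 0.6235]

beam 1: φ=-135°, α=60°
  direction (0.5000, 0.8660); cell (4,3); t to first gridline: x 1.0800, y 0.2309 (then +2.0000 / +1.1547)
    (4,4) via y @ 0.2309
    (5,4) via x @ 1.0800  # hit
  → r_1 = 1.0800
beam 2: φ=-90°, α=105°
  direction (-0.2588, 0.9659); cell (4,3); t to first gridline: x 1.7773, y 0.2071 (then +3.8637 / +1.0353)
    (4,4) via y @ 0.2071
    (4,5) via y @ 1.2423  # hit
  → r_2 = 1.2423
beam 3: φ=-45°, α=150°
  direction (-0.8660, 0.5000); cell (4,3); t to first gridline: x 0.5312, y 0.4000 (then +1.1547 / +2.0000)
    (4,4) via y @ 0.4000
    (3,4) via x @ 0.5312
    (2,4) via x @ 1.6859
    (2,5) via y @ 2.4000  # hit
  → r_3 = 2.4000
beam 4: φ=0°, α=195°
  direction (-0.9659, -0.2588); cell (4,3); t to first gridline: x 0.4762, y 3.0910 (then +1.0353 / +3.8637)
    (3,3) via x @ 0.4762
    (2,3) via x @ 1.5115
    (1,3) via x @ 2.5468
    (1,2) via y @ 3.0910
    (0,2) via x @ 3.5821  # hit
  → r_4 = 3.5821
beam 5: φ=45°, α=240°
  direction (-0.5000, -0.8660); cell (4,3); t to first gridline: x 0.9200, y 0.9238 (then +2.0000 / +1.1547)
    (3,3) via x @ 0.9200
    (3,2) via y @ 0.9238
    (3,1) via y @ 2.0785  # hit
  → r_5 = 2.0785
beam 6: φ=90°, α=285°
  direction (0.2588, -0.9659); cell (4,3); t to first gridline: x 2.0864, y 0.8282 (then +3.8637 / +1.0353)
    (4,2) via y @ 0.8282
    (4,1) via y @ 1.8635
    (5,1) via x @ 2.0864  # hit
  → r_6 = 2.0864
beam 7: φ=135°, α=330°
  direction (0.8660, -0.5000); cell (4,3); t to first gridline: x 0.6235, y 1.6000 (then +1.1547 / +2.0000)
    (5,3) via x @ 0.6235  # hit
  → r_7 = 0.6235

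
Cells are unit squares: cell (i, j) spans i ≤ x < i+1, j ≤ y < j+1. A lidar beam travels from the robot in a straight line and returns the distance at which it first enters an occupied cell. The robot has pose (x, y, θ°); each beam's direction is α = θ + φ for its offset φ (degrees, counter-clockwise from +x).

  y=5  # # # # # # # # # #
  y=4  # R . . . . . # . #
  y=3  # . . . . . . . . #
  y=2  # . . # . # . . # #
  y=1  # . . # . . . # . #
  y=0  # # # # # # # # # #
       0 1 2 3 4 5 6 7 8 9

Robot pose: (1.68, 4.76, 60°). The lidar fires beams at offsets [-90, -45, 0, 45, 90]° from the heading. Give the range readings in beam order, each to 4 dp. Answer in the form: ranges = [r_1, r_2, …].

ranges = [3.8336, 0.9273, 0.2771, 0.2485, 0.4800]

beam 1: φ=-90°, α=330°
  dir = (cos 330°, sin 330°) = (0.8660, -0.5000); from cell (1,4)
  next x-line at t=0.3695, next y-line at t=1.5200; Δt_x=1.1547, Δt_y=2.0000
    x: enter (2,4) at t=0.3695
    y: enter (2,3) at t=1.5200
    x: enter (3,3) at t=1.5242
    x: enter (4,3) at t=2.6789
    y: enter (4,2) at t=3.5200
    x: enter (5,2) at t=3.8336 ← occupied
  → r_1 = 3.8336
beam 2: φ=-45°, α=15°
  dir = (cos 15°, sin 15°) = (0.9659, 0.2588); from cell (1,4)
  next x-line at t=0.3313, next y-line at t=0.9273; Δt_x=1.0353, Δt_y=3.8637
    x: enter (2,4) at t=0.3313
    y: enter (2,5) at t=0.9273 ← occupied
  → r_2 = 0.9273
beam 3: φ=0°, α=60°
  dir = (cos 60°, sin 60°) = (0.5000, 0.8660); from cell (1,4)
  next x-line at t=0.6400, next y-line at t=0.2771; Δt_x=2.0000, Δt_y=1.1547
    y: enter (1,5) at t=0.2771 ← occupied
  → r_3 = 0.2771
beam 4: φ=45°, α=105°
  dir = (cos 105°, sin 105°) = (-0.2588, 0.9659); from cell (1,4)
  next x-line at t=2.6273, next y-line at t=0.2485; Δt_x=3.8637, Δt_y=1.0353
    y: enter (1,5) at t=0.2485 ← occupied
  → r_4 = 0.2485
beam 5: φ=90°, α=150°
  dir = (cos 150°, sin 150°) = (-0.8660, 0.5000); from cell (1,4)
  next x-line at t=0.7852, next y-line at t=0.4800; Δt_x=1.1547, Δt_y=2.0000
    y: enter (1,5) at t=0.4800 ← occupied
  → r_5 = 0.4800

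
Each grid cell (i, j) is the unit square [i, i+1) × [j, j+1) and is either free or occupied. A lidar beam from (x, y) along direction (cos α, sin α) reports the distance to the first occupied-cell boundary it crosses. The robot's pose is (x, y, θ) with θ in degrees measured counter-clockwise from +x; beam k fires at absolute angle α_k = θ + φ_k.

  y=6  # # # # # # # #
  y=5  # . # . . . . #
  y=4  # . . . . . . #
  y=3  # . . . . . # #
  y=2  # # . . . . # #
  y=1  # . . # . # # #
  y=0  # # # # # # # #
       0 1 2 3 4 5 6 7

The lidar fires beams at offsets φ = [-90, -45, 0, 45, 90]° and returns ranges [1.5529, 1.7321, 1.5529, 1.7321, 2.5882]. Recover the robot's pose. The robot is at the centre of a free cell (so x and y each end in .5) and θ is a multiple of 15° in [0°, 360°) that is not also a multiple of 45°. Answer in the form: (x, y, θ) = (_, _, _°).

The pose lattice has 23·16 = 368 candidates. Test each by forward raycasting.
  (4.5, 4.5, 255°): beam 1 = 1.9319 ≠ 1.5529 ✗
  (4.5, 3.5, 345°): beam 1 = 1.9319 ≠ 1.5529 ✗
  (4.5, 4.5, 300°): beam 1 = 3.0000 ≠ 1.5529 ✗
  (5.5, 2.5, 105°): beam 1 = 0.5176 ≠ 1.5529 ✗
  …
  (5.5, 4.5, 75°): r_1=1.5529, r_2=1.7321, r_3=1.5529, r_4=1.7321, r_5=2.5882 — all match ✓
No second candidate reproduces the full scan.

(x, y, θ) = (5.5, 4.5, 75°)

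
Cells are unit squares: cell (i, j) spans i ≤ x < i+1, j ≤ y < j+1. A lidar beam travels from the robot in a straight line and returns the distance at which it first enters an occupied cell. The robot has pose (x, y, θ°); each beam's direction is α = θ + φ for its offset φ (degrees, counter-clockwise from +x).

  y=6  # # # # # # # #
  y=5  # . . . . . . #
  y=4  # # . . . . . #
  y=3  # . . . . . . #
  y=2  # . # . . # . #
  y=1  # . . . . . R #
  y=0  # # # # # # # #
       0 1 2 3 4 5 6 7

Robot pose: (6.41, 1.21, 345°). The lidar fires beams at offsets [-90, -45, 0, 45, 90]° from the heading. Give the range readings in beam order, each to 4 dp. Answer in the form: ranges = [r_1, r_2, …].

beam 1: φ=-90°, α=255°
  dir = (cos 255°, sin 255°) = (-0.2588, -0.9659); from cell (6,1)
  next x-line at t=1.5841, next y-line at t=0.2174; Δt_x=3.8637, Δt_y=1.0353
    y: enter (6,0) at t=0.2174 ← occupied
  → r_1 = 0.2174
beam 2: φ=-45°, α=300°
  dir = (cos 300°, sin 300°) = (0.5000, -0.8660); from cell (6,1)
  next x-line at t=1.1800, next y-line at t=0.2425; Δt_x=2.0000, Δt_y=1.1547
    y: enter (6,0) at t=0.2425 ← occupied
  → r_2 = 0.2425
beam 3: φ=0°, α=345°
  dir = (cos 345°, sin 345°) = (0.9659, -0.2588); from cell (6,1)
  next x-line at t=0.6108, next y-line at t=0.8114; Δt_x=1.0353, Δt_y=3.8637
    x: enter (7,1) at t=0.6108 ← occupied
  → r_3 = 0.6108
beam 4: φ=45°, α=30°
  dir = (cos 30°, sin 30°) = (0.8660, 0.5000); from cell (6,1)
  next x-line at t=0.6813, next y-line at t=1.5800; Δt_x=1.1547, Δt_y=2.0000
    x: enter (7,1) at t=0.6813 ← occupied
  → r_4 = 0.6813
beam 5: φ=90°, α=75°
  dir = (cos 75°, sin 75°) = (0.2588, 0.9659); from cell (6,1)
  next x-line at t=2.2796, next y-line at t=0.8179; Δt_x=3.8637, Δt_y=1.0353
    y: enter (6,2) at t=0.8179
    y: enter (6,3) at t=1.8531
    x: enter (7,3) at t=2.2796 ← occupied
  → r_5 = 2.2796

ranges = [0.2174, 0.2425, 0.6108, 0.6813, 2.2796]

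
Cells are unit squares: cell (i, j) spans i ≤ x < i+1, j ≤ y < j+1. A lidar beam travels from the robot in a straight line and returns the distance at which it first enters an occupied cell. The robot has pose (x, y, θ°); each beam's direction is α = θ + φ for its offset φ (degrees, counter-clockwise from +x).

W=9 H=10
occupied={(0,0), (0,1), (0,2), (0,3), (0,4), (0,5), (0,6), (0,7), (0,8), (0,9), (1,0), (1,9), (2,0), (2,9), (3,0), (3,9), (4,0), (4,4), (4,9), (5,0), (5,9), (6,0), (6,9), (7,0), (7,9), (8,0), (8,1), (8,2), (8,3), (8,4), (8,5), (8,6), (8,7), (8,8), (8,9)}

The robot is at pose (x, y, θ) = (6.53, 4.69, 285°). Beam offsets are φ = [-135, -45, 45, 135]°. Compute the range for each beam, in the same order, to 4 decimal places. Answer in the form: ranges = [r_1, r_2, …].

beam 1: φ=-135°, α=150°
  direction (-0.8660, 0.5000); cell (6,4); t to first gridline: x 0.6120, y 0.6200 (then +1.1547 / +2.0000)
    (5,4) via x @ 0.6120
    (5,5) via y @ 0.6200
    (4,5) via x @ 1.7667
    (4,6) via y @ 2.6200
    (3,6) via x @ 2.9214
    (2,6) via x @ 4.0761
    (2,7) via y @ 4.6200
    (1,7) via x @ 5.2308
    (0,7) via x @ 6.3855  # hit
  → r_1 = 6.3855
beam 2: φ=-45°, α=240°
  direction (-0.5000, -0.8660); cell (6,4); t to first gridline: x 1.0600, y 0.7967 (then +2.0000 / +1.1547)
    (6,3) via y @ 0.7967
    (5,3) via x @ 1.0600
    (5,2) via y @ 1.9514
    (4,2) via x @ 3.0600
    (4,1) via y @ 3.1061
    (4,0) via y @ 4.2608  # hit
  → r_2 = 4.2608
beam 3: φ=45°, α=330°
  direction (0.8660, -0.5000); cell (6,4); t to first gridline: x 0.5427, y 1.3800 (then +1.1547 / +2.0000)
    (7,4) via x @ 0.5427
    (7,3) via y @ 1.3800
    (8,3) via x @ 1.6974  # hit
  → r_3 = 1.6974
beam 4: φ=135°, α=60°
  direction (0.5000, 0.8660); cell (6,4); t to first gridline: x 0.9400, y 0.3580 (then +2.0000 / +1.1547)
    (6,5) via y @ 0.3580
    (7,5) via x @ 0.9400
    (7,6) via y @ 1.5127
    (7,7) via y @ 2.6674
    (8,7) via x @ 2.9400  # hit
  → r_4 = 2.9400

ranges = [6.3855, 4.2608, 1.6974, 2.9400]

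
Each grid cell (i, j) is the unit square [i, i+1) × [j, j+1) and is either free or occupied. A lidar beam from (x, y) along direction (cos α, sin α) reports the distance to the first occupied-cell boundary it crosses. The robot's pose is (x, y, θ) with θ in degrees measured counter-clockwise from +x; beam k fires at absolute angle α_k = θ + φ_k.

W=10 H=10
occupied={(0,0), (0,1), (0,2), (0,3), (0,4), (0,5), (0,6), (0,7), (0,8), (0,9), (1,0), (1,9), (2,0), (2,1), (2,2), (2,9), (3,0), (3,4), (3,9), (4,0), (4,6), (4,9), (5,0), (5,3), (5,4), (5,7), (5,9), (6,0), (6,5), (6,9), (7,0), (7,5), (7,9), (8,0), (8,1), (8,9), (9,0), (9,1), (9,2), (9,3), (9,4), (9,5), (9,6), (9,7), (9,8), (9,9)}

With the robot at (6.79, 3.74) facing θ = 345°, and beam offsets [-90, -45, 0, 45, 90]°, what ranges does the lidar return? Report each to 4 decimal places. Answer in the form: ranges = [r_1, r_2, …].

beam 1: φ=-90°, α=255°
  direction (-0.2588, -0.9659); cell (6,3); t to first gridline: x 3.0523, y 0.7661 (then +3.8637 / +1.0353)
    (6,2) via y @ 0.7661
    (6,1) via y @ 1.8014
    (6,0) via y @ 2.8367  # hit
  → r_1 = 2.8367
beam 2: φ=-45°, α=300°
  direction (0.5000, -0.8660); cell (6,3); t to first gridline: x 0.4200, y 0.8545 (then +2.0000 / +1.1547)
    (7,3) via x @ 0.4200
    (7,2) via y @ 0.8545
    (7,1) via y @ 2.0092
    (8,1) via x @ 2.4200  # hit
  → r_2 = 2.4200
beam 3: φ=0°, α=345°
  direction (0.9659, -0.2588); cell (6,3); t to first gridline: x 0.2174, y 2.8591 (then +1.0353 / +3.8637)
    (7,3) via x @ 0.2174
    (8,3) via x @ 1.2527
    (9,3) via x @ 2.2880  # hit
  → r_3 = 2.2880
beam 4: φ=45°, α=30°
  direction (0.8660, 0.5000); cell (6,3); t to first gridline: x 0.2425, y 0.5200 (then +1.1547 / +2.0000)
    (7,3) via x @ 0.2425
    (7,4) via y @ 0.5200
    (8,4) via x @ 1.3972
    (8,5) via y @ 2.5200
    (9,5) via x @ 2.5519  # hit
  → r_4 = 2.5519
beam 5: φ=90°, α=75°
  direction (0.2588, 0.9659); cell (6,3); t to first gridline: x 0.8114, y 0.2692 (then +3.8637 / +1.0353)
    (6,4) via y @ 0.2692
    (7,4) via x @ 0.8114
    (7,5) via y @ 1.3044  # hit
  → r_5 = 1.3044

ranges = [2.8367, 2.4200, 2.2880, 2.5519, 1.3044]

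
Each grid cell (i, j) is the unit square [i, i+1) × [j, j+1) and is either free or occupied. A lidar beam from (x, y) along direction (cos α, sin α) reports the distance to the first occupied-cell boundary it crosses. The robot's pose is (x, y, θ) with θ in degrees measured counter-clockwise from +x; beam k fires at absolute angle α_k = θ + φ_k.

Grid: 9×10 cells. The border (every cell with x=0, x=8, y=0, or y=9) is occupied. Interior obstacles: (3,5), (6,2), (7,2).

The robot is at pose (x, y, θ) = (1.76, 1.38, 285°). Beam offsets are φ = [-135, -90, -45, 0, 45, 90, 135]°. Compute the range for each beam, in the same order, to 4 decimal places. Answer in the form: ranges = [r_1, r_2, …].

ranges = [0.8776, 0.7868, 0.4388, 0.3934, 0.7600, 4.3896, 4.1800]

beam 1: φ=-135°, α=150°
  dir = (cos 150°, sin 150°) = (-0.8660, 0.5000); from cell (1,1)
  next x-line at t=0.8776, next y-line at t=1.2400; Δt_x=1.1547, Δt_y=2.0000
    x: enter (0,1) at t=0.8776 ← occupied
  → r_1 = 0.8776
beam 2: φ=-90°, α=195°
  dir = (cos 195°, sin 195°) = (-0.9659, -0.2588); from cell (1,1)
  next x-line at t=0.7868, next y-line at t=1.4682; Δt_x=1.0353, Δt_y=3.8637
    x: enter (0,1) at t=0.7868 ← occupied
  → r_2 = 0.7868
beam 3: φ=-45°, α=240°
  dir = (cos 240°, sin 240°) = (-0.5000, -0.8660); from cell (1,1)
  next x-line at t=1.5200, next y-line at t=0.4388; Δt_x=2.0000, Δt_y=1.1547
    y: enter (1,0) at t=0.4388 ← occupied
  → r_3 = 0.4388
beam 4: φ=0°, α=285°
  dir = (cos 285°, sin 285°) = (0.2588, -0.9659); from cell (1,1)
  next x-line at t=0.9273, next y-line at t=0.3934; Δt_x=3.8637, Δt_y=1.0353
    y: enter (1,0) at t=0.3934 ← occupied
  → r_4 = 0.3934
beam 5: φ=45°, α=330°
  dir = (cos 330°, sin 330°) = (0.8660, -0.5000); from cell (1,1)
  next x-line at t=0.2771, next y-line at t=0.7600; Δt_x=1.1547, Δt_y=2.0000
    x: enter (2,1) at t=0.2771
    y: enter (2,0) at t=0.7600 ← occupied
  → r_5 = 0.7600
beam 6: φ=90°, α=15°
  dir = (cos 15°, sin 15°) = (0.9659, 0.2588); from cell (1,1)
  next x-line at t=0.2485, next y-line at t=2.3955; Δt_x=1.0353, Δt_y=3.8637
    x: enter (2,1) at t=0.2485
    x: enter (3,1) at t=1.2837
    x: enter (4,1) at t=2.3190
    y: enter (4,2) at t=2.3955
    x: enter (5,2) at t=3.3543
    x: enter (6,2) at t=4.3896 ← occupied
  → r_6 = 4.3896
beam 7: φ=135°, α=60°
  dir = (cos 60°, sin 60°) = (0.5000, 0.8660); from cell (1,1)
  next x-line at t=0.4800, next y-line at t=0.7159; Δt_x=2.0000, Δt_y=1.1547
    x: enter (2,1) at t=0.4800
    y: enter (2,2) at t=0.7159
    y: enter (2,3) at t=1.8706
    x: enter (3,3) at t=2.4800
    y: enter (3,4) at t=3.0253
    y: enter (3,5) at t=4.1800 ← occupied
  → r_7 = 4.1800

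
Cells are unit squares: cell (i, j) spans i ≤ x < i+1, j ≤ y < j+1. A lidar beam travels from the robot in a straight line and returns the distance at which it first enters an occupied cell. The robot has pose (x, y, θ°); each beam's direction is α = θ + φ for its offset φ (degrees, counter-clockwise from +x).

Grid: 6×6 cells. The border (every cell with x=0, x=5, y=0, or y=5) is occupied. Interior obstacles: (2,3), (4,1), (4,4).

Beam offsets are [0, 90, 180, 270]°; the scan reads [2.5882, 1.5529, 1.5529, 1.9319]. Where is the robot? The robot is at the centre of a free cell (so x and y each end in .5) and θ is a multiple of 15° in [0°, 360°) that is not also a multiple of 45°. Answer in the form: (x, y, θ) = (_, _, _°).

The pose lattice has 13·16 = 208 candidates. Test each by forward raycasting.
  (2.5, 2.5, 255°): beam 1 = 1.5529 ≠ 2.5882 ✗
  (1.5, 4.5, 165°): beam 1 = 0.5176 ≠ 2.5882 ✗
  (1.5, 2.5, 330°): beam 1 = 2.8868 ≠ 2.5882 ✗
  …
  (3.5, 2.5, 165°): r_1=2.5882, r_2=1.5529, r_3=1.5529, r_4=1.9319 — all match ✓
Unique over the lattice → pose = (3.5, 2.5, 165°).

(x, y, θ) = (3.5, 2.5, 165°)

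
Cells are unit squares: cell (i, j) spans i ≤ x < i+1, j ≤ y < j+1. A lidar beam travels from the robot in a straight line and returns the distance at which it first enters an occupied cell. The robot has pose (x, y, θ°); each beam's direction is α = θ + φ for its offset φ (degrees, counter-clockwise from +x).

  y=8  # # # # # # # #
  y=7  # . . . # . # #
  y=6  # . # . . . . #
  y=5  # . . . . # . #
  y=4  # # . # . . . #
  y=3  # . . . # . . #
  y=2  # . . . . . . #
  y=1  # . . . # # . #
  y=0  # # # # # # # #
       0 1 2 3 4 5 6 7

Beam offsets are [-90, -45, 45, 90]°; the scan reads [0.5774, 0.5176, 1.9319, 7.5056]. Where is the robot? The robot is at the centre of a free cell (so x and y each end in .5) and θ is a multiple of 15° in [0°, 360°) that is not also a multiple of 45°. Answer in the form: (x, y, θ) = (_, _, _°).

Candidates: 33 free-cell centres × 16 headings = 528 poses. Raycast each; keep the one whose scan matches to 4 dp.
  (5.5, 2.5, 120°): beam 1 = 1.7321 ≠ 0.5774 ✗
  (1.5, 2.5, 60°): beam 1 = 2.8868 ≠ 0.5774 ✗
  (1.5, 7.5, 330°): beam 1 = 1.0000 ≠ 0.5774 ✗
  (1.5, 5.5, 105°): beam 1 = 5.6940 ≠ 0.5774 ✗
  …
  (6.5, 1.5, 30°): r_1=0.5774, r_2=0.5176, r_3=1.9319, r_4=7.5056 — all match ✓
Unique over the lattice → pose = (6.5, 1.5, 30°).

(x, y, θ) = (6.5, 1.5, 30°)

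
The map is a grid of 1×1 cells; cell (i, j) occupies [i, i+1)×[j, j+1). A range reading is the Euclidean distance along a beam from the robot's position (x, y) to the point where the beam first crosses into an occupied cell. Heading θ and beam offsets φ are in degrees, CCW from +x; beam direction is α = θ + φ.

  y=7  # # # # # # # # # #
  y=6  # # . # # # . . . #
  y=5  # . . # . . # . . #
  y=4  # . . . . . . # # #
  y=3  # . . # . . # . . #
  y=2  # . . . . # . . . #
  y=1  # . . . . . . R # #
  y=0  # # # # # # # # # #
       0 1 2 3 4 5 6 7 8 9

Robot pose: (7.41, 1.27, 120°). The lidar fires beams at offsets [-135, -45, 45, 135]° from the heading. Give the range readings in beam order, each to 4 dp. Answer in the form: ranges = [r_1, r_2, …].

beam 1: φ=-135°, α=345°
  direction (0.9659, -0.2588); cell (7,1); t to first gridline: x 0.6108, y 1.0432 (then +1.0353 / +3.8637)
    (8,1) via x @ 0.6108  # hit
  → r_1 = 0.6108
beam 2: φ=-45°, α=75°
  direction (0.2588, 0.9659); cell (7,1); t to first gridline: x 2.2796, y 0.7558 (then +3.8637 / +1.0353)
    (7,2) via y @ 0.7558
    (7,3) via y @ 1.7910
    (8,3) via x @ 2.2796
    (8,4) via y @ 2.8263  # hit
  → r_2 = 2.8263
beam 3: φ=45°, α=165°
  direction (-0.9659, 0.2588); cell (7,1); t to first gridline: x 0.4245, y 2.8205 (then +1.0353 / +3.8637)
    (6,1) via x @ 0.4245
    (5,1) via x @ 1.4597
    (4,1) via x @ 2.4950
    (4,2) via y @ 2.8205
    (3,2) via x @ 3.5303
    (2,2) via x @ 4.5656
    (1,2) via x @ 5.6008
    (0,2) via x @ 6.6361  # hit
  → r_3 = 6.6361
beam 4: φ=135°, α=255°
  direction (-0.2588, -0.9659); cell (7,1); t to first gridline: x 1.5841, y 0.2795 (then +3.8637 / +1.0353)
    (7,0) via y @ 0.2795  # hit
  → r_4 = 0.2795

ranges = [0.6108, 2.8263, 6.6361, 0.2795]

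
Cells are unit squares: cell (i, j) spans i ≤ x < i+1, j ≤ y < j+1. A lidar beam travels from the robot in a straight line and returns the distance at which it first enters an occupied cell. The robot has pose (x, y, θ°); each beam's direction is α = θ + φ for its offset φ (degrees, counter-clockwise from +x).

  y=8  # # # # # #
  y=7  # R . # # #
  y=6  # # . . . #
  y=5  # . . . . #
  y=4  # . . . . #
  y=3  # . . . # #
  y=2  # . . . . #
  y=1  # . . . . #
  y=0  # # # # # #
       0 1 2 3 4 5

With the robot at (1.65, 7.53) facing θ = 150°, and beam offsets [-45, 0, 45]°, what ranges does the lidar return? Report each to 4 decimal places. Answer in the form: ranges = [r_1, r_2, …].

ranges = [0.4866, 0.7506, 0.6729]

beam 1: φ=-45°, α=105°
  dir = (cos 105°, sin 105°) = (-0.2588, 0.9659); from cell (1,7)
  next x-line at t=2.5114, next y-line at t=0.4866; Δt_x=3.8637, Δt_y=1.0353
    y: enter (1,8) at t=0.4866 ← occupied
  → r_1 = 0.4866
beam 2: φ=0°, α=150°
  dir = (cos 150°, sin 150°) = (-0.8660, 0.5000); from cell (1,7)
  next x-line at t=0.7506, next y-line at t=0.9400; Δt_x=1.1547, Δt_y=2.0000
    x: enter (0,7) at t=0.7506 ← occupied
  → r_2 = 0.7506
beam 3: φ=45°, α=195°
  dir = (cos 195°, sin 195°) = (-0.9659, -0.2588); from cell (1,7)
  next x-line at t=0.6729, next y-line at t=2.0478; Δt_x=1.0353, Δt_y=3.8637
    x: enter (0,7) at t=0.6729 ← occupied
  → r_3 = 0.6729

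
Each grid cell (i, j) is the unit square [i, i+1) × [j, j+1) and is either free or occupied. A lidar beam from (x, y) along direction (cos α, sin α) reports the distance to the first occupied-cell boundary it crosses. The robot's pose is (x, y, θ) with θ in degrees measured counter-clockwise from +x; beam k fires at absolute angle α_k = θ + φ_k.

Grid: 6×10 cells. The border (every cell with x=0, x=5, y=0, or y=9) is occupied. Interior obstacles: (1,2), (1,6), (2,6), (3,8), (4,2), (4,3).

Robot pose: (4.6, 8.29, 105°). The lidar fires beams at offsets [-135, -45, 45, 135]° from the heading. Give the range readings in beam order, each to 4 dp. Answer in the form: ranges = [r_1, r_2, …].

ranges = [0.4619, 0.8000, 0.6928, 6.1084]

beam 1: φ=-135°, α=330°
  direction (0.8660, -0.5000); cell (4,8); t to first gridline: x 0.4619, y 0.5800 (then +1.1547 / +2.0000)
    (5,8) via x @ 0.4619  # hit
  → r_1 = 0.4619
beam 2: φ=-45°, α=60°
  direction (0.5000, 0.8660); cell (4,8); t to first gridline: x 0.8000, y 0.8198 (then +2.0000 / +1.1547)
    (5,8) via x @ 0.8000  # hit
  → r_2 = 0.8000
beam 3: φ=45°, α=150°
  direction (-0.8660, 0.5000); cell (4,8); t to first gridline: x 0.6928, y 1.4200 (then +1.1547 / +2.0000)
    (3,8) via x @ 0.6928  # hit
  → r_3 = 0.6928
beam 4: φ=135°, α=240°
  direction (-0.5000, -0.8660); cell (4,8); t to first gridline: x 1.2000, y 0.3349 (then +2.0000 / +1.1547)
    (4,7) via y @ 0.3349
    (3,7) via x @ 1.2000
    (3,6) via y @ 1.4896
    (3,5) via y @ 2.6443
    (2,5) via x @ 3.2000
    (2,4) via y @ 3.7990
    (2,3) via y @ 4.9537
    (1,3) via x @ 5.2000
    (1,2) via y @ 6.1084  # hit
  → r_4 = 6.1084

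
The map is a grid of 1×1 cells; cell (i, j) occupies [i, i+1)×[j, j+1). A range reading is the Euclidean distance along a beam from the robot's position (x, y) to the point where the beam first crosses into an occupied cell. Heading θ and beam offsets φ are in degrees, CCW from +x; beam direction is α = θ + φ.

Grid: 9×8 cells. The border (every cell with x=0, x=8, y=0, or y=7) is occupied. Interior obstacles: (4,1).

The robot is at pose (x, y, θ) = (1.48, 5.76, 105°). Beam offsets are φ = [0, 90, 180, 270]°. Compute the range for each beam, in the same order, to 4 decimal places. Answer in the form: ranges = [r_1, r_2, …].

beam 1: φ=0°, α=105°
  d=(-0.2588,0.9659)  start (1,5)  tX=1.8546 tY=0.2485  stride 1/|dx|=3.8637 1/|dy|=1.0353
    cross y-line → (1,6), t=0.2485
    cross y-line → (1,7), t=1.2837 (wall)
  → r_1 = 1.2837
beam 2: φ=90°, α=195°
  d=(-0.9659,-0.2588)  start (1,5)  tX=0.4969 tY=2.9364  stride 1/|dx|=1.0353 1/|dy|=3.8637
    cross x-line → (0,5), t=0.4969 (wall)
  → r_2 = 0.4969
beam 3: φ=180°, α=285°
  d=(0.2588,-0.9659)  start (1,5)  tX=2.0091 tY=0.7868  stride 1/|dx|=3.8637 1/|dy|=1.0353
    cross y-line → (1,4), t=0.7868
    cross y-line → (1,3), t=1.8221
    cross x-line → (2,3), t=2.0091
    cross y-line → (2,2), t=2.8574
    cross y-line → (2,1), t=3.8926
    cross y-line → (2,0), t=4.9279 (wall)
  → r_3 = 4.9279
beam 4: φ=270°, α=15°
  d=(0.9659,0.2588)  start (1,5)  tX=0.5383 tY=0.9273  stride 1/|dx|=1.0353 1/|dy|=3.8637
    cross x-line → (2,5), t=0.5383
    cross y-line → (2,6), t=0.9273
    cross x-line → (3,6), t=1.5736
    cross x-line → (4,6), t=2.6089
    cross x-line → (5,6), t=3.6442
    cross x-line → (6,6), t=4.6794
    cross y-line → (6,7), t=4.7910 (wall)
  → r_4 = 4.7910

ranges = [1.2837, 0.4969, 4.9279, 4.7910]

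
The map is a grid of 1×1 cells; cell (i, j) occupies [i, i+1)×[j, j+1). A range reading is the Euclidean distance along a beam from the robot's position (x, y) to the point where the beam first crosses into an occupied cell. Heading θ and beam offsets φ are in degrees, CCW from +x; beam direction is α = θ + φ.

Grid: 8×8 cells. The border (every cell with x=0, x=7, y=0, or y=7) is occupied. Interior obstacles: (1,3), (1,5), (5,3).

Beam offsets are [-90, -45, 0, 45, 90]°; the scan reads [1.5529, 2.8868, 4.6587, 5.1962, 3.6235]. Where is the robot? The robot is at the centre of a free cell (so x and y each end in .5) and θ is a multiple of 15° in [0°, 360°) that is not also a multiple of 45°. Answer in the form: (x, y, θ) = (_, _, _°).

(x, y, θ) = (3.5, 5.5, 255°)

Enumerate (i+0.5, j+0.5, θ) over the 33 free cells and 16 admissible headings. For each, cast all 5 beams and compare to the given ranges.
  (2.5, 3.5, 105°): beam 1 = 4.6587 ≠ 1.5529 ✗
  (4.5, 1.5, 15°): beam 1 = 0.5176 ≠ 1.5529 ✗
  (4.5, 5.5, 330°): beam 1 = 5.1962 ≠ 1.5529 ✗
  …
  (3.5, 5.5, 255°): r_1=1.5529, r_2=2.8868, r_3=4.6587, r_4=5.1962, r_5=3.6235 — all match ✓
Only this pose fits every beam.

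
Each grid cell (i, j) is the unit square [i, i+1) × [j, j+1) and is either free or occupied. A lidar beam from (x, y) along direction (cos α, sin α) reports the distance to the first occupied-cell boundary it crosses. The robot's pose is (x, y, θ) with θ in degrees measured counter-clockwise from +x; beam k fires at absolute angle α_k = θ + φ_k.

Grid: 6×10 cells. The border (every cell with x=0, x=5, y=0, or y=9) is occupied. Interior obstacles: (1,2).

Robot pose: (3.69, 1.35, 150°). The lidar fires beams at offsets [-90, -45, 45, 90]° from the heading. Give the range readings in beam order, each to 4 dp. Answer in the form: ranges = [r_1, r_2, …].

ranges = [2.6200, 7.9199, 1.3523, 0.4041]

beam 1: φ=-90°, α=60°
  dir = (cos 60°, sin 60°) = (0.5000, 0.8660); from cell (3,1)
  next x-line at t=0.6200, next y-line at t=0.7506; Δt_x=2.0000, Δt_y=1.1547
    x: enter (4,1) at t=0.6200
    y: enter (4,2) at t=0.7506
    y: enter (4,3) at t=1.9053
    x: enter (5,3) at t=2.6200 ← occupied
  → r_1 = 2.6200
beam 2: φ=-45°, α=105°
  dir = (cos 105°, sin 105°) = (-0.2588, 0.9659); from cell (3,1)
  next x-line at t=2.6660, next y-line at t=0.6729; Δt_x=3.8637, Δt_y=1.0353
    y: enter (3,2) at t=0.6729
    y: enter (3,3) at t=1.7082
    x: enter (2,3) at t=2.6660
    y: enter (2,4) at t=2.7435
    y: enter (2,5) at t=3.7788
    y: enter (2,6) at t=4.8140
    y: enter (2,7) at t=5.8493
    x: enter (1,7) at t=6.5297
    y: enter (1,8) at t=6.8846
    y: enter (1,9) at t=7.9199 ← occupied
  → r_2 = 7.9199
beam 3: φ=45°, α=195°
  dir = (cos 195°, sin 195°) = (-0.9659, -0.2588); from cell (3,1)
  next x-line at t=0.7143, next y-line at t=1.3523; Δt_x=1.0353, Δt_y=3.8637
    x: enter (2,1) at t=0.7143
    y: enter (2,0) at t=1.3523 ← occupied
  → r_3 = 1.3523
beam 4: φ=90°, α=240°
  dir = (cos 240°, sin 240°) = (-0.5000, -0.8660); from cell (3,1)
  next x-line at t=1.3800, next y-line at t=0.4041; Δt_x=2.0000, Δt_y=1.1547
    y: enter (3,0) at t=0.4041 ← occupied
  → r_4 = 0.4041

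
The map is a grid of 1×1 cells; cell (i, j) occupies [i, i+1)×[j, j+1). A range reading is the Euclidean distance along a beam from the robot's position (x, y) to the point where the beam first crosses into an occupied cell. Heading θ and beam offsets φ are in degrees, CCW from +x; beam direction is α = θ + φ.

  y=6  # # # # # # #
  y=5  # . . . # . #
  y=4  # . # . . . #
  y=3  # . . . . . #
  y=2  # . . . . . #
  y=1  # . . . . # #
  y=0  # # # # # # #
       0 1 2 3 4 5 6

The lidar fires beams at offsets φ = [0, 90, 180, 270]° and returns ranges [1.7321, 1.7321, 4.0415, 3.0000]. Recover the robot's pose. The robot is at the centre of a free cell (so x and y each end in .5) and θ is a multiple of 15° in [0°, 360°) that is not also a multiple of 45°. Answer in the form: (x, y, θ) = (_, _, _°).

(x, y, θ) = (2.5, 2.5, 210°)

Enumerate (i+0.5, j+0.5, θ) over the 22 free cells and 16 admissible headings. For each, cast all 4 beams and compare to the given ranges.
  (5.5, 2.5, 210°): beam 1 = 3.0000 ≠ 1.7321 ✗
  (2.5, 2.5, 15°): beam 1 = 3.6235 ≠ 1.7321 ✗
  (4.5, 2.5, 330°): beam 1 = 1.0000 ≠ 1.7321 ✗
  (2.5, 5.5, 120°): beam 1 = 0.5774 ≠ 1.7321 ✗
  (3.5, 4.5, 195°): beam 1 = 0.5176 ≠ 1.7321 ✗
  …
  (2.5, 2.5, 210°): r_1=1.7321, r_2=1.7321, r_3=4.0415, r_4=3.0000 — all match ✓
No second candidate reproduces the full scan.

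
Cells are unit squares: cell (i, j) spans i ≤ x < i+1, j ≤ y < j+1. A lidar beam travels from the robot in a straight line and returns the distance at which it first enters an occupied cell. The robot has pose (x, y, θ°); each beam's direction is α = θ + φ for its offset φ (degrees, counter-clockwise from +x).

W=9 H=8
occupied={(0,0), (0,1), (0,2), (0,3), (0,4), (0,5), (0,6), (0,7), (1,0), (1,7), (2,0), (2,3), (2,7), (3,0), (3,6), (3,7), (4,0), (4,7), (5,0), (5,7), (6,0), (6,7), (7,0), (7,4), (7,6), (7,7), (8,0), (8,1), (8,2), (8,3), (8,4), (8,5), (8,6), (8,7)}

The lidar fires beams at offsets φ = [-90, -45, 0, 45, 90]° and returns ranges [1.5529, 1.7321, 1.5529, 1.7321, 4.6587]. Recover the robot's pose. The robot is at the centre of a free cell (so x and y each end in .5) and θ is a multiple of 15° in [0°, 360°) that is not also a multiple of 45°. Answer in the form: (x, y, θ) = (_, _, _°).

(x, y, θ) = (6.5, 2.5, 15°)

Candidates: 38 free-cell centres × 16 headings = 608 poses. Raycast each; keep the one whose scan matches to 4 dp.
  (4.5, 1.5, 75°): beam 1 = 1.9319 ≠ 1.5529 ✗
  (7.5, 5.5, 75°): beam 1 = 0.5176 ≠ 1.5529 ✗
  (5.5, 6.5, 105°): beam 2 = 0.5774 ≠ 1.7321 ✗
  (3.5, 1.5, 105°): beam 1 = 4.6587 ≠ 1.5529 ✗
  …
  (6.5, 2.5, 15°): r_1=1.5529, r_2=1.7321, r_3=1.5529, r_4=1.7321, r_5=4.6587 — all match ✓
Unique over the lattice → pose = (6.5, 2.5, 15°).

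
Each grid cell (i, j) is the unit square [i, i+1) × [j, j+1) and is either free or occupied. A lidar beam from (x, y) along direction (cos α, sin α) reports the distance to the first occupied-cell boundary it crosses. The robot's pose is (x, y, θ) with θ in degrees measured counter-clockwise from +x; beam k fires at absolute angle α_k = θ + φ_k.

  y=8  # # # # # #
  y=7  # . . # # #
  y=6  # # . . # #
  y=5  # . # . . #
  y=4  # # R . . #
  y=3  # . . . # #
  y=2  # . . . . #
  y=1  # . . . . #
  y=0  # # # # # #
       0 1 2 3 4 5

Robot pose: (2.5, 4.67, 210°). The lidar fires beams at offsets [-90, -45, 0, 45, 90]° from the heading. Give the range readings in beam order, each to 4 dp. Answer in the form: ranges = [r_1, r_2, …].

ranges = [0.3811, 0.5176, 0.5774, 3.7995, 4.2378]

beam 1: φ=-90°, α=120°
  dir = (cos 120°, sin 120°) = (-0.5000, 0.8660); from cell (2,4)
  next x-line at t=1.0000, next y-line at t=0.3811; Δt_x=2.0000, Δt_y=1.1547
    y: enter (2,5) at t=0.3811 ← occupied
  → r_1 = 0.3811
beam 2: φ=-45°, α=165°
  dir = (cos 165°, sin 165°) = (-0.9659, 0.2588); from cell (2,4)
  next x-line at t=0.5176, next y-line at t=1.2750; Δt_x=1.0353, Δt_y=3.8637
    x: enter (1,4) at t=0.5176 ← occupied
  → r_2 = 0.5176
beam 3: φ=0°, α=210°
  dir = (cos 210°, sin 210°) = (-0.8660, -0.5000); from cell (2,4)
  next x-line at t=0.5774, next y-line at t=1.3400; Δt_x=1.1547, Δt_y=2.0000
    x: enter (1,4) at t=0.5774 ← occupied
  → r_3 = 0.5774
beam 4: φ=45°, α=255°
  dir = (cos 255°, sin 255°) = (-0.2588, -0.9659); from cell (2,4)
  next x-line at t=1.9319, next y-line at t=0.6936; Δt_x=3.8637, Δt_y=1.0353
    y: enter (2,3) at t=0.6936
    y: enter (2,2) at t=1.7289
    x: enter (1,2) at t=1.9319
    y: enter (1,1) at t=2.7642
    y: enter (1,0) at t=3.7995 ← occupied
  → r_4 = 3.7995
beam 5: φ=90°, α=300°
  dir = (cos 300°, sin 300°) = (0.5000, -0.8660); from cell (2,4)
  next x-line at t=1.0000, next y-line at t=0.7736; Δt_x=2.0000, Δt_y=1.1547
    y: enter (2,3) at t=0.7736
    x: enter (3,3) at t=1.0000
    y: enter (3,2) at t=1.9283
    x: enter (4,2) at t=3.0000
    y: enter (4,1) at t=3.0831
    y: enter (4,0) at t=4.2378 ← occupied
  → r_5 = 4.2378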